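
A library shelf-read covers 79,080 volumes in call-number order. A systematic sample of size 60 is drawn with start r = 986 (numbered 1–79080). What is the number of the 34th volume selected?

k = 79080/60 = 1318
34th selection = r + (34−1)·k = 986 + 33×1318 = 986 + 43494 = 44480

44480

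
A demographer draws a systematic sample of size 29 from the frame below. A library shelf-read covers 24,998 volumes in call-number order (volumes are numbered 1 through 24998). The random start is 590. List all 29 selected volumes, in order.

590, 1452, 2314, 3176, 4038, 4900, 5762, 6624, 7486, 8348, 9210, 10072, 10934, 11796, 12658, 13520, 14382, 15244, 16106, 16968, 17830, 18692, 19554, 20416, 21278, 22140, 23002, 23864, 24726

k = N/n = 24998/29 = 862
volume 1: 590
volume 2: 590 + 862 = 1452
volume 3: 1452 + 862 = 2314
volume 4: 2314 + 862 = 3176
volume 5: 3176 + 862 = 4038
volume 6: 4038 + 862 = 4900
volume 7: 4900 + 862 = 5762
volume 8: 5762 + 862 = 6624
volume 9: 6624 + 862 = 7486
volume 10: 7486 + 862 = 8348
volume 11: 8348 + 862 = 9210
volume 12: 9210 + 862 = 10072
volume 13: 10072 + 862 = 10934
volume 14: 10934 + 862 = 11796
volume 15: 11796 + 862 = 12658
volume 16: 12658 + 862 = 13520
volume 17: 13520 + 862 = 14382
volume 18: 14382 + 862 = 15244
volume 19: 15244 + 862 = 16106
volume 20: 16106 + 862 = 16968
volume 21: 16968 + 862 = 17830
volume 22: 17830 + 862 = 18692
volume 23: 18692 + 862 = 19554
volume 24: 19554 + 862 = 20416
volume 25: 20416 + 862 = 21278
volume 26: 21278 + 862 = 22140
volume 27: 22140 + 862 = 23002
volume 28: 23002 + 862 = 23864
volume 29: 23864 + 862 = 24726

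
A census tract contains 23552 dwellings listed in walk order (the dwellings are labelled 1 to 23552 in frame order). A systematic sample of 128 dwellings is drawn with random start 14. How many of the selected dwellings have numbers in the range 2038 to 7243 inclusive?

k = 23552/128 = 184
First selection ≥ 2038: 14 + ⌈(2038−14)/184⌉·184 = 14 + 11×184 = 2038
Last selection ≤ 7243: 14 + ⌊(7243−14)/184⌋·184 = 14 + 39×184 = 7190
Count = 39 − 11 + 1 = 29

29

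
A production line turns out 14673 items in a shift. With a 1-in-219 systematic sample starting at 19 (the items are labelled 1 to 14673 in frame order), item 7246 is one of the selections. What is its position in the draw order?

34

k = 219
position = (7246 − 19)/219 + 1 = 7227/219 + 1 = 33 + 1 = 34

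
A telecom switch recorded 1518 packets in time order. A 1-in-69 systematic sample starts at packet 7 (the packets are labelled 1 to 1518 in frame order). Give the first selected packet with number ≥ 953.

k = 69
Steps past start: ⌈(953 − 7)/69⌉ = ⌈946/69⌉ = 14
Selected packet: 7 + 14×69 = 973

973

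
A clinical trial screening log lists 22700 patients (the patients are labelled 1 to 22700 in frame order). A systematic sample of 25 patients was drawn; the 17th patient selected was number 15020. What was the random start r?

k = 22700/25 = 908
r = 15020 − (17−1)×908 = 15020 − 14528 = 492

492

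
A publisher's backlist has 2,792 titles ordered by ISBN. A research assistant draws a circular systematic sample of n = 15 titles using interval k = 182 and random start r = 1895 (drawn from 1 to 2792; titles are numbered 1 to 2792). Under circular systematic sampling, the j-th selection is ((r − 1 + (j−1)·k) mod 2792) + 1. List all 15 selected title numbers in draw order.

Selection 1: 1895
Selection 2: 1895 + 182 = 2077
Selection 3: 2077 + 182 = 2259
Selection 4: 2259 + 182 = 2441
Selection 5: 2441 + 182 = 2623
Selection 6: 2623 + 182 = 2805 → 2805 − 2792 = 13
Selection 7: 13 + 182 = 195
Selection 8: 195 + 182 = 377
Selection 9: 377 + 182 = 559
Selection 10: 559 + 182 = 741
Selection 11: 741 + 182 = 923
Selection 12: 923 + 182 = 1105
Selection 13: 1105 + 182 = 1287
Selection 14: 1287 + 182 = 1469
Selection 15: 1469 + 182 = 1651

1895, 2077, 2259, 2441, 2623, 13, 195, 377, 559, 741, 923, 1105, 1287, 1469, 1651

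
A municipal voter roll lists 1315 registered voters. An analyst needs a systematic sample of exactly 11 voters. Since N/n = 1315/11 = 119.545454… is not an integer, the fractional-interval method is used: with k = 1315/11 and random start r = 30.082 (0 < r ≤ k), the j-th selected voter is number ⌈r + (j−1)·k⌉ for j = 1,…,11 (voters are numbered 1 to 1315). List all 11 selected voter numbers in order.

31, 150, 270, 389, 509, 628, 748, 867, 987, 1106, 1226

j=1: r + 0k = 30.082 → ⌈·⌉ = 31
j=2: r + 1k = 149.627454… → ⌈·⌉ = 150
j=3: r + 2k = 269.172909… → ⌈·⌉ = 270
j=4: r + 3k = 388.718363… → ⌈·⌉ = 389
j=5: r + 4k = 508.263818… → ⌈·⌉ = 509
j=6: r + 5k = 627.809272… → ⌈·⌉ = 628
j=7: r + 6k = 747.354727… → ⌈·⌉ = 748
j=8: r + 7k = 866.900181… → ⌈·⌉ = 867
j=9: r + 8k = 986.445636… → ⌈·⌉ = 987
j=10: r + 9k = 1105.991090… → ⌈·⌉ = 1106
j=11: r + 10k = 1225.536545… → ⌈·⌉ = 1226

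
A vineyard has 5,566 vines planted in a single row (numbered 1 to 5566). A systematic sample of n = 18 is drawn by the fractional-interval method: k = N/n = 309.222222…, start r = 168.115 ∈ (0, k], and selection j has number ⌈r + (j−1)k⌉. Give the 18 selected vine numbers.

j=1: r + 0k = 168.115 → ⌈·⌉ = 169
j=2: r + 1k = 477.337222… → ⌈·⌉ = 478
j=3: r + 2k = 786.559444… → ⌈·⌉ = 787
j=4: r + 3k = 1095.781666… → ⌈·⌉ = 1096
j=5: r + 4k = 1405.003888… → ⌈·⌉ = 1406
j=6: r + 5k = 1714.226111… → ⌈·⌉ = 1715
j=7: r + 6k = 2023.448333… → ⌈·⌉ = 2024
j=8: r + 7k = 2332.670555… → ⌈·⌉ = 2333
j=9: r + 8k = 2641.892777… → ⌈·⌉ = 2642
j=10: r + 9k = 2951.115 → ⌈·⌉ = 2952
j=11: r + 10k = 3260.337222… → ⌈·⌉ = 3261
j=12: r + 11k = 3569.559444… → ⌈·⌉ = 3570
j=13: r + 12k = 3878.781666… → ⌈·⌉ = 3879
j=14: r + 13k = 4188.003888… → ⌈·⌉ = 4189
j=15: r + 14k = 4497.226111… → ⌈·⌉ = 4498
j=16: r + 15k = 4806.448333… → ⌈·⌉ = 4807
j=17: r + 16k = 5115.670555… → ⌈·⌉ = 5116
j=18: r + 17k = 5424.892777… → ⌈·⌉ = 5425

169, 478, 787, 1096, 1406, 1715, 2024, 2333, 2642, 2952, 3261, 3570, 3879, 4189, 4498, 4807, 5116, 5425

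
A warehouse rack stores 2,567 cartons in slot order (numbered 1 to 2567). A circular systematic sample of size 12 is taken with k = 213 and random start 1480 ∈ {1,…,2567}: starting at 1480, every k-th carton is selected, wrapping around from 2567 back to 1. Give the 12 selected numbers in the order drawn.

1480, 1693, 1906, 2119, 2332, 2545, 191, 404, 617, 830, 1043, 1256

Selection 1: 1480
Selection 2: 1480 + 213 = 1693
Selection 3: 1693 + 213 = 1906
Selection 4: 1906 + 213 = 2119
Selection 5: 2119 + 213 = 2332
Selection 6: 2332 + 213 = 2545
Selection 7: 2545 + 213 = 2758 → 2758 − 2567 = 191
Selection 8: 191 + 213 = 404
Selection 9: 404 + 213 = 617
Selection 10: 617 + 213 = 830
Selection 11: 830 + 213 = 1043
Selection 12: 1043 + 213 = 1256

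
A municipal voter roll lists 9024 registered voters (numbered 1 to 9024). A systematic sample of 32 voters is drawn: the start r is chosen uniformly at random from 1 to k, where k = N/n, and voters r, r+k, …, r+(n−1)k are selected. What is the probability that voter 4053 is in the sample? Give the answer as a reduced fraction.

1/282

k = 9024/32 = 282.
Voter 4053 is selected iff r ≡ 4053 (mod 282); exactly one such r in {1,…,282}.
Inclusion probability = 1/282.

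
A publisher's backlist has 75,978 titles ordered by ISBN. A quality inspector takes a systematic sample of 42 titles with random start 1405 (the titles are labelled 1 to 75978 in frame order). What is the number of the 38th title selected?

k = 75978/42 = 1809
38th selection = r + (38−1)·k = 1405 + 37×1809 = 1405 + 66933 = 68338

68338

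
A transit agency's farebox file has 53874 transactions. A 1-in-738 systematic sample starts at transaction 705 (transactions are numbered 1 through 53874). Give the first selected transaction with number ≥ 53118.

53841

k = 738
Steps past start: ⌈(53118 − 705)/738⌉ = ⌈52413/738⌉ = 72
Selected transaction: 705 + 72×738 = 53841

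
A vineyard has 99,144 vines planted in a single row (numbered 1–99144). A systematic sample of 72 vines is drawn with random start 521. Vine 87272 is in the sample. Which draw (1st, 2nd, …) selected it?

k = 99144/72 = 1377
position = (87272 − 521)/1377 + 1 = 86751/1377 + 1 = 63 + 1 = 64

64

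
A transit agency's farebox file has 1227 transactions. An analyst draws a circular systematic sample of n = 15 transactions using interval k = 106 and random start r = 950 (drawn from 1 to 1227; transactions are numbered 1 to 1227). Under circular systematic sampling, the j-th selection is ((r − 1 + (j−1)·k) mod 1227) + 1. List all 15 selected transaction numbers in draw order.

950, 1056, 1162, 41, 147, 253, 359, 465, 571, 677, 783, 889, 995, 1101, 1207

Selection 1: 950
Selection 2: 950 + 106 = 1056
Selection 3: 1056 + 106 = 1162
Selection 4: 1162 + 106 = 1268 → 1268 − 1227 = 41
Selection 5: 41 + 106 = 147
Selection 6: 147 + 106 = 253
Selection 7: 253 + 106 = 359
Selection 8: 359 + 106 = 465
Selection 9: 465 + 106 = 571
Selection 10: 571 + 106 = 677
Selection 11: 677 + 106 = 783
Selection 12: 783 + 106 = 889
Selection 13: 889 + 106 = 995
Selection 14: 995 + 106 = 1101
Selection 15: 1101 + 106 = 1207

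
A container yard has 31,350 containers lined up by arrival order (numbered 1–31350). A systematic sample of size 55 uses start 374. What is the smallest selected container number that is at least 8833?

k = 31350/55 = 570
Steps past start: ⌈(8833 − 374)/570⌉ = ⌈8459/570⌉ = 15
Selected container: 374 + 15×570 = 8924

8924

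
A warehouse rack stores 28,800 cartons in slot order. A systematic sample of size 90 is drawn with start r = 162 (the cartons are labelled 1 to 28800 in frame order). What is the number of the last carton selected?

k = 28800/90 = 320
90th selection = r + (90−1)·k = 162 + 89×320 = 162 + 28480 = 28642

28642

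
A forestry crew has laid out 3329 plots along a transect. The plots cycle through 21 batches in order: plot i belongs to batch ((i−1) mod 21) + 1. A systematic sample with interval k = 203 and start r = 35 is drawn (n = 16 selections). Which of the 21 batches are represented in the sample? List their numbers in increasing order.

Consecutive selections differ by k = 203, so their batch numbers differ by 203 mod 21 = 14.
gcd(203, 21) = 7, so the sample visits 21/7 = 3 distinct residues mod 21.
Start 35 is batch 14; the batches hit are 7, 14, 21.

7, 14, 21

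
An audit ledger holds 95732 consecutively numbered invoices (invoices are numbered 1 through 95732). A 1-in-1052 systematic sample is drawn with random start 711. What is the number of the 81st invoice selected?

84871

k = 1052
81st selection = r + (81−1)·k = 711 + 80×1052 = 711 + 84160 = 84871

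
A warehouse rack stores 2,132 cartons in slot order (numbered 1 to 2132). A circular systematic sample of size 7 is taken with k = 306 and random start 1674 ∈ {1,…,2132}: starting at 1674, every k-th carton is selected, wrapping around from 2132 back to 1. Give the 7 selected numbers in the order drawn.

Selection 1: 1674
Selection 2: 1674 + 306 = 1980
Selection 3: 1980 + 306 = 2286 → 2286 − 2132 = 154
Selection 4: 154 + 306 = 460
Selection 5: 460 + 306 = 766
Selection 6: 766 + 306 = 1072
Selection 7: 1072 + 306 = 1378

1674, 1980, 154, 460, 766, 1072, 1378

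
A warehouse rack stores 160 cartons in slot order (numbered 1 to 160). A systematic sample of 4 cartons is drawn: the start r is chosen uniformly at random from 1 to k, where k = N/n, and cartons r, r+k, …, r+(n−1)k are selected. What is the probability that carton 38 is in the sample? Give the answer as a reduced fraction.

k = 160/4 = 40.
Carton 38 is selected iff r ≡ 38 (mod 40); exactly one such r in {1,…,40}.
Inclusion probability = 1/40.

1/40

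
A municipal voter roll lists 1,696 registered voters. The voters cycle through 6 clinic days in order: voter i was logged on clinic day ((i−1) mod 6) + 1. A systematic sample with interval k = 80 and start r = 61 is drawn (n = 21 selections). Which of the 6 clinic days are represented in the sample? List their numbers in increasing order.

Consecutive selections differ by k = 80, so their clinic day numbers differ by 80 mod 6 = 2.
gcd(80, 6) = 2, so the sample visits 6/2 = 3 distinct residues mod 6.
Start 61 is clinic day 1; the clinic days hit are 1, 3, 5.

1, 3, 5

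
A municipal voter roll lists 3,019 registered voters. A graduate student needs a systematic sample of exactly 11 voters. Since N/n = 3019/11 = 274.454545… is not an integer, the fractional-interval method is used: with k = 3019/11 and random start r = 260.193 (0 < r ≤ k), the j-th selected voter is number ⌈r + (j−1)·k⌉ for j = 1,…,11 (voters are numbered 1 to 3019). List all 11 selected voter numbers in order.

j=1: r + 0k = 260.193 → ⌈·⌉ = 261
j=2: r + 1k = 534.647545… → ⌈·⌉ = 535
j=3: r + 2k = 809.102090… → ⌈·⌉ = 810
j=4: r + 3k = 1083.556636… → ⌈·⌉ = 1084
j=5: r + 4k = 1358.011181… → ⌈·⌉ = 1359
j=6: r + 5k = 1632.465727… → ⌈·⌉ = 1633
j=7: r + 6k = 1906.920272… → ⌈·⌉ = 1907
j=8: r + 7k = 2181.374818… → ⌈·⌉ = 2182
j=9: r + 8k = 2455.829363… → ⌈·⌉ = 2456
j=10: r + 9k = 2730.283909… → ⌈·⌉ = 2731
j=11: r + 10k = 3004.738454… → ⌈·⌉ = 3005

261, 535, 810, 1084, 1359, 1633, 1907, 2182, 2456, 2731, 3005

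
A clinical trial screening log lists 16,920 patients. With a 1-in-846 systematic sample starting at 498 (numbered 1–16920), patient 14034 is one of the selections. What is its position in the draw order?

17

k = 846
position = (14034 − 498)/846 + 1 = 13536/846 + 1 = 16 + 1 = 17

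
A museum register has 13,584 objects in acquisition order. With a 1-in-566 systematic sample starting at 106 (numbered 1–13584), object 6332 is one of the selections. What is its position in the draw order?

12

k = 566
position = (6332 − 106)/566 + 1 = 6226/566 + 1 = 11 + 1 = 12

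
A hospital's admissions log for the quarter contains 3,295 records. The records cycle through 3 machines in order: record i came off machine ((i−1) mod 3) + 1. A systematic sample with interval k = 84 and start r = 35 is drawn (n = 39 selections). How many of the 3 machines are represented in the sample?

Consecutive selections differ by k = 84, so their machine numbers differ by 84 mod 3 = 0.
gcd(84, 3) = 3, so the sample visits 3/3 = 1 distinct residues mod 3.
Start 35 is machine 2; the machines hit are 2.

1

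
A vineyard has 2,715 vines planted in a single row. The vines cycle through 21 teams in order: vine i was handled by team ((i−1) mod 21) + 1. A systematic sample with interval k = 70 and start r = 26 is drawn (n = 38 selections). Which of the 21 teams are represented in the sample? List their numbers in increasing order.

5, 12, 19

Consecutive selections differ by k = 70, so their team numbers differ by 70 mod 21 = 7.
gcd(70, 21) = 7, so the sample visits 21/7 = 3 distinct residues mod 21.
Start 26 is team 5; the teams hit are 5, 12, 19.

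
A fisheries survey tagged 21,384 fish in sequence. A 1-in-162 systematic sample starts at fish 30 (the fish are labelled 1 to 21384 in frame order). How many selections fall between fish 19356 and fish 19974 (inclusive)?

k = 162
First selection ≥ 19356: 30 + ⌈(19356−30)/162⌉·162 = 30 + 120×162 = 19470
Last selection ≤ 19974: 30 + ⌊(19974−30)/162⌋·162 = 30 + 123×162 = 19956
Count = 123 − 120 + 1 = 4

4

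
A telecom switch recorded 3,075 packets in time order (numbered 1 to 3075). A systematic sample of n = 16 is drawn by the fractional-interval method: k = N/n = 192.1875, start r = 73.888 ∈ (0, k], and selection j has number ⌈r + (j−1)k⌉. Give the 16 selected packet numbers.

74, 267, 459, 651, 843, 1035, 1228, 1420, 1612, 1804, 1996, 2188, 2381, 2573, 2765, 2957

j=1: r + 0k = 73.888 → ⌈·⌉ = 74
j=2: r + 1k = 266.0755 → ⌈·⌉ = 267
j=3: r + 2k = 458.263 → ⌈·⌉ = 459
j=4: r + 3k = 650.4505 → ⌈·⌉ = 651
j=5: r + 4k = 842.638 → ⌈·⌉ = 843
j=6: r + 5k = 1034.8255 → ⌈·⌉ = 1035
j=7: r + 6k = 1227.013 → ⌈·⌉ = 1228
j=8: r + 7k = 1419.2005 → ⌈·⌉ = 1420
j=9: r + 8k = 1611.388 → ⌈·⌉ = 1612
j=10: r + 9k = 1803.5755 → ⌈·⌉ = 1804
j=11: r + 10k = 1995.763 → ⌈·⌉ = 1996
j=12: r + 11k = 2187.9505 → ⌈·⌉ = 2188
j=13: r + 12k = 2380.138 → ⌈·⌉ = 2381
j=14: r + 13k = 2572.3255 → ⌈·⌉ = 2573
j=15: r + 14k = 2764.513 → ⌈·⌉ = 2765
j=16: r + 15k = 2956.7005 → ⌈·⌉ = 2957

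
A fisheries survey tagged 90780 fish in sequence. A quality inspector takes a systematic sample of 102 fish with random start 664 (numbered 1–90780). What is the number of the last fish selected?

90554

k = 90780/102 = 890
102nd selection = r + (102−1)·k = 664 + 101×890 = 664 + 89890 = 90554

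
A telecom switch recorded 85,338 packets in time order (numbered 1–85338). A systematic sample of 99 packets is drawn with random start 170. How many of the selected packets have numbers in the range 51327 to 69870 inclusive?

21

k = 85338/99 = 862
First selection ≥ 51327: 170 + ⌈(51327−170)/862⌉·862 = 170 + 60×862 = 51890
Last selection ≤ 69870: 170 + ⌊(69870−170)/862⌋·862 = 170 + 80×862 = 69130
Count = 80 − 60 + 1 = 21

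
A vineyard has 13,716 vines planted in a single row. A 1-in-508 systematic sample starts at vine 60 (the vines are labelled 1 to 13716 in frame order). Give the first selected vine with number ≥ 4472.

k = 508
Steps past start: ⌈(4472 − 60)/508⌉ = ⌈4412/508⌉ = 9
Selected vine: 60 + 9×508 = 4632

4632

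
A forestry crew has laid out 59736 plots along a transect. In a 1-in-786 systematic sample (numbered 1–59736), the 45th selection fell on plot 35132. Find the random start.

k = 786
r = 35132 − (45−1)×786 = 35132 − 34584 = 548

548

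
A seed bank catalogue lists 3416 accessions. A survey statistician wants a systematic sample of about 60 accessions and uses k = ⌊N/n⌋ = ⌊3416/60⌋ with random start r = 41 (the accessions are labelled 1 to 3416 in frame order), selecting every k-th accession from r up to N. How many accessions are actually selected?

61

k = ⌊3416/60⌋ = 56
Achieved size = ⌊(3416 − 41)/56⌋ + 1 = ⌊3375/56⌋ + 1 = 60 + 1 = 61
(last selection: 41 + 60×56 = 3401 ≤ 3416; next would be 3457 > 3416)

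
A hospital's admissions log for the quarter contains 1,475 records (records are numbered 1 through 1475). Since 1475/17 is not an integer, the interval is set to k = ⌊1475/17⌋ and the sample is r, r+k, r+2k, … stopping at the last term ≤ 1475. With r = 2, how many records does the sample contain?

18

k = ⌊1475/17⌋ = 86
Achieved size = ⌊(1475 − 2)/86⌋ + 1 = ⌊1473/86⌋ + 1 = 17 + 1 = 18
(last selection: 2 + 17×86 = 1464 ≤ 1475; next would be 1550 > 1475)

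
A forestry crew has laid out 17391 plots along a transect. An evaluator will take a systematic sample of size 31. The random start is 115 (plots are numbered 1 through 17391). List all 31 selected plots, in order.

115, 676, 1237, 1798, 2359, 2920, 3481, 4042, 4603, 5164, 5725, 6286, 6847, 7408, 7969, 8530, 9091, 9652, 10213, 10774, 11335, 11896, 12457, 13018, 13579, 14140, 14701, 15262, 15823, 16384, 16945

k = N/n = 17391/31 = 561
plot 1: 115
plot 2: 115 + 561 = 676
plot 3: 676 + 561 = 1237
plot 4: 1237 + 561 = 1798
plot 5: 1798 + 561 = 2359
plot 6: 2359 + 561 = 2920
plot 7: 2920 + 561 = 3481
plot 8: 3481 + 561 = 4042
plot 9: 4042 + 561 = 4603
plot 10: 4603 + 561 = 5164
plot 11: 5164 + 561 = 5725
plot 12: 5725 + 561 = 6286
plot 13: 6286 + 561 = 6847
plot 14: 6847 + 561 = 7408
plot 15: 7408 + 561 = 7969
plot 16: 7969 + 561 = 8530
plot 17: 8530 + 561 = 9091
plot 18: 9091 + 561 = 9652
plot 19: 9652 + 561 = 10213
plot 20: 10213 + 561 = 10774
plot 21: 10774 + 561 = 11335
plot 22: 11335 + 561 = 11896
plot 23: 11896 + 561 = 12457
plot 24: 12457 + 561 = 13018
plot 25: 13018 + 561 = 13579
plot 26: 13579 + 561 = 14140
plot 27: 14140 + 561 = 14701
plot 28: 14701 + 561 = 15262
plot 29: 15262 + 561 = 15823
plot 30: 15823 + 561 = 16384
plot 31: 16384 + 561 = 16945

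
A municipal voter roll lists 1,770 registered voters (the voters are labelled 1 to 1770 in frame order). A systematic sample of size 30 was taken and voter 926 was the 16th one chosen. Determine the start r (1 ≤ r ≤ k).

k = 1770/30 = 59
r = 926 − (16−1)×59 = 926 − 885 = 41

41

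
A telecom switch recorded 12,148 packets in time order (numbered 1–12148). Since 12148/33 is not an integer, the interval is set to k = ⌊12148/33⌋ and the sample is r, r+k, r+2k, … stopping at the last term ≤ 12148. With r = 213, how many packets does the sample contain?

k = ⌊12148/33⌋ = 368
Achieved size = ⌊(12148 − 213)/368⌋ + 1 = ⌊11935/368⌋ + 1 = 32 + 1 = 33
(last selection: 213 + 32×368 = 11989 ≤ 12148; next would be 12357 > 12148)

33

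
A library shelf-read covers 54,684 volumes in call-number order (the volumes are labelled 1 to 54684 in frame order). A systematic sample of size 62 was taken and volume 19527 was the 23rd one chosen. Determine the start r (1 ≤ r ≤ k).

123

k = 54684/62 = 882
r = 19527 − (23−1)×882 = 19527 − 19404 = 123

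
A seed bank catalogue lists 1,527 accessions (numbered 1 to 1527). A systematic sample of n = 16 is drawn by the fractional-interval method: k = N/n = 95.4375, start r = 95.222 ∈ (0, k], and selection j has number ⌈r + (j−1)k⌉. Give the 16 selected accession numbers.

j=1: r + 0k = 95.222 → ⌈·⌉ = 96
j=2: r + 1k = 190.6595 → ⌈·⌉ = 191
j=3: r + 2k = 286.097 → ⌈·⌉ = 287
j=4: r + 3k = 381.5345 → ⌈·⌉ = 382
j=5: r + 4k = 476.972 → ⌈·⌉ = 477
j=6: r + 5k = 572.4095 → ⌈·⌉ = 573
j=7: r + 6k = 667.847 → ⌈·⌉ = 668
j=8: r + 7k = 763.2845 → ⌈·⌉ = 764
j=9: r + 8k = 858.722 → ⌈·⌉ = 859
j=10: r + 9k = 954.1595 → ⌈·⌉ = 955
j=11: r + 10k = 1049.597 → ⌈·⌉ = 1050
j=12: r + 11k = 1145.0345 → ⌈·⌉ = 1146
j=13: r + 12k = 1240.472 → ⌈·⌉ = 1241
j=14: r + 13k = 1335.9095 → ⌈·⌉ = 1336
j=15: r + 14k = 1431.347 → ⌈·⌉ = 1432
j=16: r + 15k = 1526.7845 → ⌈·⌉ = 1527

96, 191, 287, 382, 477, 573, 668, 764, 859, 955, 1050, 1146, 1241, 1336, 1432, 1527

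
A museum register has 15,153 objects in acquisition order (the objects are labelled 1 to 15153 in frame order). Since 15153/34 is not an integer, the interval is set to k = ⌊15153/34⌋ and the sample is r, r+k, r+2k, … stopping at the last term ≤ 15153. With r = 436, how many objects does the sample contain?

k = ⌊15153/34⌋ = 445
Achieved size = ⌊(15153 − 436)/445⌋ + 1 = ⌊14717/445⌋ + 1 = 33 + 1 = 34
(last selection: 436 + 33×445 = 15121 ≤ 15153; next would be 15566 > 15153)

34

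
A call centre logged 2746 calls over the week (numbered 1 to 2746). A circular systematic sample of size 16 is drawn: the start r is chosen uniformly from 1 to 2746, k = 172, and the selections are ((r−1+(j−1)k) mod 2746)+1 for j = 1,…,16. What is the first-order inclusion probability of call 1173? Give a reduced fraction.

8/1373

For each position j, as r ranges over 1…2746 the j-th selection hits every call exactly once, so call 1173 is selected for exactly 16 of the 2746 starts.
Inclusion probability = 16/2746 = 8/1373.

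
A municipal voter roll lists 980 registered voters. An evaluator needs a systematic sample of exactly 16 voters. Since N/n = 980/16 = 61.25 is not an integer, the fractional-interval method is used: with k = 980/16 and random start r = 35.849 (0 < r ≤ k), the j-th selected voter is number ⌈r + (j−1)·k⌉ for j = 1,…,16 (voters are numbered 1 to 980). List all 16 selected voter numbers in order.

j=1: r + 0k = 35.849 → ⌈·⌉ = 36
j=2: r + 1k = 97.099 → ⌈·⌉ = 98
j=3: r + 2k = 158.349 → ⌈·⌉ = 159
j=4: r + 3k = 219.599 → ⌈·⌉ = 220
j=5: r + 4k = 280.849 → ⌈·⌉ = 281
j=6: r + 5k = 342.099 → ⌈·⌉ = 343
j=7: r + 6k = 403.349 → ⌈·⌉ = 404
j=8: r + 7k = 464.599 → ⌈·⌉ = 465
j=9: r + 8k = 525.849 → ⌈·⌉ = 526
j=10: r + 9k = 587.099 → ⌈·⌉ = 588
j=11: r + 10k = 648.349 → ⌈·⌉ = 649
j=12: r + 11k = 709.599 → ⌈·⌉ = 710
j=13: r + 12k = 770.849 → ⌈·⌉ = 771
j=14: r + 13k = 832.099 → ⌈·⌉ = 833
j=15: r + 14k = 893.349 → ⌈·⌉ = 894
j=16: r + 15k = 954.599 → ⌈·⌉ = 955

36, 98, 159, 220, 281, 343, 404, 465, 526, 588, 649, 710, 771, 833, 894, 955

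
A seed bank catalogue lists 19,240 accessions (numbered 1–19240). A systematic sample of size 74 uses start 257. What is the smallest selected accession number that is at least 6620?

k = 19240/74 = 260
Steps past start: ⌈(6620 − 257)/260⌉ = ⌈6363/260⌉ = 25
Selected accession: 257 + 25×260 = 6757

6757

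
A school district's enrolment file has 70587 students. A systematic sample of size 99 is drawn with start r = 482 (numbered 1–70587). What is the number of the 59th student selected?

k = 70587/99 = 713
59th selection = r + (59−1)·k = 482 + 58×713 = 482 + 41354 = 41836

41836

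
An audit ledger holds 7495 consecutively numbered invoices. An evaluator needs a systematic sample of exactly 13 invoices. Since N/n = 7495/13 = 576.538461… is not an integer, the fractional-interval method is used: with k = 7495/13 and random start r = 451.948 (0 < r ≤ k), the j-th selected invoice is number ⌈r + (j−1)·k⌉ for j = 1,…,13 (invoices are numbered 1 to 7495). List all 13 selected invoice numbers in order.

j=1: r + 0k = 451.948 → ⌈·⌉ = 452
j=2: r + 1k = 1028.486461… → ⌈·⌉ = 1029
j=3: r + 2k = 1605.024923… → ⌈·⌉ = 1606
j=4: r + 3k = 2181.563384… → ⌈·⌉ = 2182
j=5: r + 4k = 2758.101846… → ⌈·⌉ = 2759
j=6: r + 5k = 3334.640307… → ⌈·⌉ = 3335
j=7: r + 6k = 3911.178769… → ⌈·⌉ = 3912
j=8: r + 7k = 4487.717230… → ⌈·⌉ = 4488
j=9: r + 8k = 5064.255692… → ⌈·⌉ = 5065
j=10: r + 9k = 5640.794153… → ⌈·⌉ = 5641
j=11: r + 10k = 6217.332615… → ⌈·⌉ = 6218
j=12: r + 11k = 6793.871076… → ⌈·⌉ = 6794
j=13: r + 12k = 7370.409538… → ⌈·⌉ = 7371

452, 1029, 1606, 2182, 2759, 3335, 3912, 4488, 5065, 5641, 6218, 6794, 7371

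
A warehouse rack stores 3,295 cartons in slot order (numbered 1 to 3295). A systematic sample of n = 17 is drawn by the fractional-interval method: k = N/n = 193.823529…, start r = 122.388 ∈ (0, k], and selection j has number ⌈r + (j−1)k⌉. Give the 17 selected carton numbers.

123, 317, 511, 704, 898, 1092, 1286, 1480, 1673, 1867, 2061, 2255, 2449, 2643, 2836, 3030, 3224

j=1: r + 0k = 122.388 → ⌈·⌉ = 123
j=2: r + 1k = 316.211529… → ⌈·⌉ = 317
j=3: r + 2k = 510.035058… → ⌈·⌉ = 511
j=4: r + 3k = 703.858588… → ⌈·⌉ = 704
j=5: r + 4k = 897.682117… → ⌈·⌉ = 898
j=6: r + 5k = 1091.505647… → ⌈·⌉ = 1092
j=7: r + 6k = 1285.329176… → ⌈·⌉ = 1286
j=8: r + 7k = 1479.152705… → ⌈·⌉ = 1480
j=9: r + 8k = 1672.976235… → ⌈·⌉ = 1673
j=10: r + 9k = 1866.799764… → ⌈·⌉ = 1867
j=11: r + 10k = 2060.623294… → ⌈·⌉ = 2061
j=12: r + 11k = 2254.446823… → ⌈·⌉ = 2255
j=13: r + 12k = 2448.270352… → ⌈·⌉ = 2449
j=14: r + 13k = 2642.093882… → ⌈·⌉ = 2643
j=15: r + 14k = 2835.917411… → ⌈·⌉ = 2836
j=16: r + 15k = 3029.740941… → ⌈·⌉ = 3030
j=17: r + 16k = 3223.564470… → ⌈·⌉ = 3224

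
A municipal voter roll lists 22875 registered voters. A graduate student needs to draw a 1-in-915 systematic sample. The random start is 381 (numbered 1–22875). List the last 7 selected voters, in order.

19th selection = 381 + 18×915 = 16851
20th: 16851 + 915 = 17766
21st: 17766 + 915 = 18681
22nd: 18681 + 915 = 19596
23rd: 19596 + 915 = 20511
24th: 20511 + 915 = 21426
25th: 21426 + 915 = 22341

16851, 17766, 18681, 19596, 20511, 21426, 22341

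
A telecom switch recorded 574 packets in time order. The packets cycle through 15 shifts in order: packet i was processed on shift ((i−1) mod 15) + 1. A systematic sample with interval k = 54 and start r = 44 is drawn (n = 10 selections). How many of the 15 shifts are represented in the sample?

Consecutive selections differ by k = 54, so their shift numbers differ by 54 mod 15 = 9.
gcd(54, 15) = 3, so the sample visits 15/3 = 5 distinct residues mod 15.
Start 44 is shift 14; the shifts hit are 2, 5, 8, 11, 14.

5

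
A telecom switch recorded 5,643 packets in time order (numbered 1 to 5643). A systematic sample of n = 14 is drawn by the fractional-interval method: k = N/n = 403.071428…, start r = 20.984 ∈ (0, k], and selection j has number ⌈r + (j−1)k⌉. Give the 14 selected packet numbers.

21, 425, 828, 1231, 1634, 2037, 2440, 2843, 3246, 3649, 4052, 4455, 4858, 5261

j=1: r + 0k = 20.984 → ⌈·⌉ = 21
j=2: r + 1k = 424.055428… → ⌈·⌉ = 425
j=3: r + 2k = 827.126857… → ⌈·⌉ = 828
j=4: r + 3k = 1230.198285… → ⌈·⌉ = 1231
j=5: r + 4k = 1633.269714… → ⌈·⌉ = 1634
j=6: r + 5k = 2036.341142… → ⌈·⌉ = 2037
j=7: r + 6k = 2439.412571… → ⌈·⌉ = 2440
j=8: r + 7k = 2842.484 → ⌈·⌉ = 2843
j=9: r + 8k = 3245.555428… → ⌈·⌉ = 3246
j=10: r + 9k = 3648.626857… → ⌈·⌉ = 3649
j=11: r + 10k = 4051.698285… → ⌈·⌉ = 4052
j=12: r + 11k = 4454.769714… → ⌈·⌉ = 4455
j=13: r + 12k = 4857.841142… → ⌈·⌉ = 4858
j=14: r + 13k = 5260.912571… → ⌈·⌉ = 5261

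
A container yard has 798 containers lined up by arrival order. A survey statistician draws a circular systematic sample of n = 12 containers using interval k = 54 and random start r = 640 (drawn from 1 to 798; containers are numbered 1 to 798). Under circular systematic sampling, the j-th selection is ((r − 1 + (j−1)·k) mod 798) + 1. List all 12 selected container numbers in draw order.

640, 694, 748, 4, 58, 112, 166, 220, 274, 328, 382, 436

Selection 1: 640
Selection 2: 640 + 54 = 694
Selection 3: 694 + 54 = 748
Selection 4: 748 + 54 = 802 → 802 − 798 = 4
Selection 5: 4 + 54 = 58
Selection 6: 58 + 54 = 112
Selection 7: 112 + 54 = 166
Selection 8: 166 + 54 = 220
Selection 9: 220 + 54 = 274
Selection 10: 274 + 54 = 328
Selection 11: 328 + 54 = 382
Selection 12: 382 + 54 = 436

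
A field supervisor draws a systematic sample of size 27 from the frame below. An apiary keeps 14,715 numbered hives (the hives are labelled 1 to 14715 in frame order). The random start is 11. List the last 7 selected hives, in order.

k = N/n = 14715/27 = 545
21st selection = 11 + 20×545 = 10911
22nd: 10911 + 545 = 11456
23rd: 11456 + 545 = 12001
24th: 12001 + 545 = 12546
25th: 12546 + 545 = 13091
26th: 13091 + 545 = 13636
27th: 13636 + 545 = 14181

10911, 11456, 12001, 12546, 13091, 13636, 14181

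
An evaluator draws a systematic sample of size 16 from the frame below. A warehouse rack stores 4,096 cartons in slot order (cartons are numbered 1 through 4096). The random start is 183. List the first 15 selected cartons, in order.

k = N/n = 4096/16 = 256
carton 1: 183
carton 2: 183 + 256 = 439
carton 3: 439 + 256 = 695
carton 4: 695 + 256 = 951
carton 5: 951 + 256 = 1207
carton 6: 1207 + 256 = 1463
carton 7: 1463 + 256 = 1719
carton 8: 1719 + 256 = 1975
carton 9: 1975 + 256 = 2231
carton 10: 2231 + 256 = 2487
carton 11: 2487 + 256 = 2743
carton 12: 2743 + 256 = 2999
carton 13: 2999 + 256 = 3255
carton 14: 3255 + 256 = 3511
carton 15: 3511 + 256 = 3767

183, 439, 695, 951, 1207, 1463, 1719, 1975, 2231, 2487, 2743, 2999, 3255, 3511, 3767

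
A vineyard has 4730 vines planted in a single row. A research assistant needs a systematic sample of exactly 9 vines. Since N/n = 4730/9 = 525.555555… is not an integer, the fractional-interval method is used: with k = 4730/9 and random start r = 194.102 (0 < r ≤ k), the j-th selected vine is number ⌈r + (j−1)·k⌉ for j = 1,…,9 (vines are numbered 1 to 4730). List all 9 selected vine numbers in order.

j=1: r + 0k = 194.102 → ⌈·⌉ = 195
j=2: r + 1k = 719.657555… → ⌈·⌉ = 720
j=3: r + 2k = 1245.213111… → ⌈·⌉ = 1246
j=4: r + 3k = 1770.768666… → ⌈·⌉ = 1771
j=5: r + 4k = 2296.324222… → ⌈·⌉ = 2297
j=6: r + 5k = 2821.879777… → ⌈·⌉ = 2822
j=7: r + 6k = 3347.435333… → ⌈·⌉ = 3348
j=8: r + 7k = 3872.990888… → ⌈·⌉ = 3873
j=9: r + 8k = 4398.546444… → ⌈·⌉ = 4399

195, 720, 1246, 1771, 2297, 2822, 3348, 3873, 4399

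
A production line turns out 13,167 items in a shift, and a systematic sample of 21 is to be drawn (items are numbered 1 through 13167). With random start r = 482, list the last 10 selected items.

7379, 8006, 8633, 9260, 9887, 10514, 11141, 11768, 12395, 13022

k = N/n = 13167/21 = 627
12th selection = 482 + 11×627 = 7379
13th: 7379 + 627 = 8006
14th: 8006 + 627 = 8633
15th: 8633 + 627 = 9260
16th: 9260 + 627 = 9887
17th: 9887 + 627 = 10514
18th: 10514 + 627 = 11141
19th: 11141 + 627 = 11768
20th: 11768 + 627 = 12395
21st: 12395 + 627 = 13022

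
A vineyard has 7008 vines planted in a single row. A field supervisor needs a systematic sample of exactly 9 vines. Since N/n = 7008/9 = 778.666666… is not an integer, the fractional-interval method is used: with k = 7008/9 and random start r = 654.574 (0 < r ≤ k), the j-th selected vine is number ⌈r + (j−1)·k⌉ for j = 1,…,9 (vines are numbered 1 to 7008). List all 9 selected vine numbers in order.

j=1: r + 0k = 654.574 → ⌈·⌉ = 655
j=2: r + 1k = 1433.240666… → ⌈·⌉ = 1434
j=3: r + 2k = 2211.907333… → ⌈·⌉ = 2212
j=4: r + 3k = 2990.574 → ⌈·⌉ = 2991
j=5: r + 4k = 3769.240666… → ⌈·⌉ = 3770
j=6: r + 5k = 4547.907333… → ⌈·⌉ = 4548
j=7: r + 6k = 5326.574 → ⌈·⌉ = 5327
j=8: r + 7k = 6105.240666… → ⌈·⌉ = 6106
j=9: r + 8k = 6883.907333… → ⌈·⌉ = 6884

655, 1434, 2212, 2991, 3770, 4548, 5327, 6106, 6884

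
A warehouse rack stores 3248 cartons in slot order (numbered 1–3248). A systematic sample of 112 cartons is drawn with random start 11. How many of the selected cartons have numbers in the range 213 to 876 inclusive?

23

k = 3248/112 = 29
First selection ≥ 213: 11 + ⌈(213−11)/29⌉·29 = 11 + 7×29 = 214
Last selection ≤ 876: 11 + ⌊(876−11)/29⌋·29 = 11 + 29×29 = 852
Count = 29 − 7 + 1 = 23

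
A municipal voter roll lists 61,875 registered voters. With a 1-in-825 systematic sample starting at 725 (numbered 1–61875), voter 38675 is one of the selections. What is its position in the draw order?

k = 825
position = (38675 − 725)/825 + 1 = 37950/825 + 1 = 46 + 1 = 47

47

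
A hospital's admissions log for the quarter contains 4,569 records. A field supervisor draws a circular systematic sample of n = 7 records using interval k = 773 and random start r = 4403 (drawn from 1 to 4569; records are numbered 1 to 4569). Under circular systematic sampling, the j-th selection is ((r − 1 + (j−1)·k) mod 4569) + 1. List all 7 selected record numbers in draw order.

4403, 607, 1380, 2153, 2926, 3699, 4472

Selection 1: 4403
Selection 2: 4403 + 773 = 5176 → 5176 − 4569 = 607
Selection 3: 607 + 773 = 1380
Selection 4: 1380 + 773 = 2153
Selection 5: 2153 + 773 = 2926
Selection 6: 2926 + 773 = 3699
Selection 7: 3699 + 773 = 4472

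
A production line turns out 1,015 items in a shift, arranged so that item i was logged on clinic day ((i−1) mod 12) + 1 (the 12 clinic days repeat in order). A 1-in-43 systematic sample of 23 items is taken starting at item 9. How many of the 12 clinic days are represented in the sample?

Consecutive selections differ by k = 43, so their clinic day numbers differ by 43 mod 12 = 7.
gcd(43, 12) = 1, so the sample visits 12/1 = 12 distinct residues mod 12.
Start 9 is clinic day 9; the clinic days hit are 1, 2, 3, 4, 5, 6, 7, 8, 9, 10, 11, 12.

12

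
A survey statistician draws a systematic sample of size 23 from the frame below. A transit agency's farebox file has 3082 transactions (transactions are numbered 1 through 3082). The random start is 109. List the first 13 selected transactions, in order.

k = N/n = 3082/23 = 134
transaction 1: 109
transaction 2: 109 + 134 = 243
transaction 3: 243 + 134 = 377
transaction 4: 377 + 134 = 511
transaction 5: 511 + 134 = 645
transaction 6: 645 + 134 = 779
transaction 7: 779 + 134 = 913
transaction 8: 913 + 134 = 1047
transaction 9: 1047 + 134 = 1181
transaction 10: 1181 + 134 = 1315
transaction 11: 1315 + 134 = 1449
transaction 12: 1449 + 134 = 1583
transaction 13: 1583 + 134 = 1717

109, 243, 377, 511, 645, 779, 913, 1047, 1181, 1315, 1449, 1583, 1717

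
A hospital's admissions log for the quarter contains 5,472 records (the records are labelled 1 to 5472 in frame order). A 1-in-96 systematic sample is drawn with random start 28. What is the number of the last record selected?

5404

k = 96
57th selection = r + (57−1)·k = 28 + 56×96 = 28 + 5376 = 5404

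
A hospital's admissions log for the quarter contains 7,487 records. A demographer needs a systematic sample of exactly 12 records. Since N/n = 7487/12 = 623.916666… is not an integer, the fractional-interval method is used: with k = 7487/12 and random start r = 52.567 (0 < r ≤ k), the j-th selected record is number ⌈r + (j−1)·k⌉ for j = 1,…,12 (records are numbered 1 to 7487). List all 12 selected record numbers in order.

53, 677, 1301, 1925, 2549, 3173, 3797, 4420, 5044, 5668, 6292, 6916

j=1: r + 0k = 52.567 → ⌈·⌉ = 53
j=2: r + 1k = 676.483666… → ⌈·⌉ = 677
j=3: r + 2k = 1300.400333… → ⌈·⌉ = 1301
j=4: r + 3k = 1924.317 → ⌈·⌉ = 1925
j=5: r + 4k = 2548.233666… → ⌈·⌉ = 2549
j=6: r + 5k = 3172.150333… → ⌈·⌉ = 3173
j=7: r + 6k = 3796.067 → ⌈·⌉ = 3797
j=8: r + 7k = 4419.983666… → ⌈·⌉ = 4420
j=9: r + 8k = 5043.900333… → ⌈·⌉ = 5044
j=10: r + 9k = 5667.817 → ⌈·⌉ = 5668
j=11: r + 10k = 6291.733666… → ⌈·⌉ = 6292
j=12: r + 11k = 6915.650333… → ⌈·⌉ = 6916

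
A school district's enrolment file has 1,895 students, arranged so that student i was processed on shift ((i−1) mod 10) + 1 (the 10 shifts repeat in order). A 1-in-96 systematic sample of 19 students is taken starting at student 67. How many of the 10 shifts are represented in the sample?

5

Consecutive selections differ by k = 96, so their shift numbers differ by 96 mod 10 = 6.
gcd(96, 10) = 2, so the sample visits 10/2 = 5 distinct residues mod 10.
Start 67 is shift 7; the shifts hit are 1, 3, 5, 7, 9.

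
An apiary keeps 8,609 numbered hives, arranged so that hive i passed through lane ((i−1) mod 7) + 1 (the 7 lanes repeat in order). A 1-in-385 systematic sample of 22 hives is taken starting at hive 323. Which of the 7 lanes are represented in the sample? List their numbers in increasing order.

1

Consecutive selections differ by k = 385, so their lane numbers differ by 385 mod 7 = 0.
gcd(385, 7) = 7, so the sample visits 7/7 = 1 distinct residues mod 7.
Start 323 is lane 1; the lanes hit are 1.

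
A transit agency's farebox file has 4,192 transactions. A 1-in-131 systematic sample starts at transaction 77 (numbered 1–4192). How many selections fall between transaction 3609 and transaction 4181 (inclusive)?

5

k = 131
First selection ≥ 3609: 77 + ⌈(3609−77)/131⌉·131 = 77 + 27×131 = 3614
Last selection ≤ 4181: 77 + ⌊(4181−77)/131⌋·131 = 77 + 31×131 = 4138
Count = 31 − 27 + 1 = 5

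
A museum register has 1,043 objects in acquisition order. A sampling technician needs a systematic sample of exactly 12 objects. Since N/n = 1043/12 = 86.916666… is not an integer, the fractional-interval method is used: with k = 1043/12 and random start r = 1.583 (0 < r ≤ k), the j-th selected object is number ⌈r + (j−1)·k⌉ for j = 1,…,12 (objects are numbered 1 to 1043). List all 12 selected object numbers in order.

j=1: r + 0k = 1.583 → ⌈·⌉ = 2
j=2: r + 1k = 88.499666… → ⌈·⌉ = 89
j=3: r + 2k = 175.416333… → ⌈·⌉ = 176
j=4: r + 3k = 262.333 → ⌈·⌉ = 263
j=5: r + 4k = 349.249666… → ⌈·⌉ = 350
j=6: r + 5k = 436.166333… → ⌈·⌉ = 437
j=7: r + 6k = 523.083 → ⌈·⌉ = 524
j=8: r + 7k = 609.999666… → ⌈·⌉ = 610
j=9: r + 8k = 696.916333… → ⌈·⌉ = 697
j=10: r + 9k = 783.833 → ⌈·⌉ = 784
j=11: r + 10k = 870.749666… → ⌈·⌉ = 871
j=12: r + 11k = 957.666333… → ⌈·⌉ = 958

2, 89, 176, 263, 350, 437, 524, 610, 697, 784, 871, 958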